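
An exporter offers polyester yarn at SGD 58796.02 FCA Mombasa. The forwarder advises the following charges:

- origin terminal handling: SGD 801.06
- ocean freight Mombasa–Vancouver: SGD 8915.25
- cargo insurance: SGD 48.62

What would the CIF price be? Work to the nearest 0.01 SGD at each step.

From FCA to CIF, the seller additionally bears: origin terminal, freight, insurance.
CIF price = 58796.02 + 801.06 + 8915.25 + 48.62 = 68560.95

CIF price: SGD 68560.95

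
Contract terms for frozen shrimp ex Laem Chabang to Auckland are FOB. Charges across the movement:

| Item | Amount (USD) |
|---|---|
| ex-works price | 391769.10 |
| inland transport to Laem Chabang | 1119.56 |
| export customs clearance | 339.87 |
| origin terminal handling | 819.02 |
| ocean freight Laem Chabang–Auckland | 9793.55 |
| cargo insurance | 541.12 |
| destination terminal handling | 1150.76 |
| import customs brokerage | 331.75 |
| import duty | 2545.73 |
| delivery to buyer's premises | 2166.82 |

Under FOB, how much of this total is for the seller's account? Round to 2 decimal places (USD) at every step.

Seller's account: USD 394047.55

FOB: the seller bears costs until goods are on board at the origin port; the buyer bears freight, insurance and all costs thereafter.
Seller's account: goods 391769.10 + inland to port 1119.56 + export clearance 339.87 + origin terminal 819.02 = 394047.55
Buyer's account: freight 9793.55 + insurance 541.12 + destination terminal 1150.76 + brokerage 331.75 + duty 2545.73 + delivery 2166.82 = 16529.73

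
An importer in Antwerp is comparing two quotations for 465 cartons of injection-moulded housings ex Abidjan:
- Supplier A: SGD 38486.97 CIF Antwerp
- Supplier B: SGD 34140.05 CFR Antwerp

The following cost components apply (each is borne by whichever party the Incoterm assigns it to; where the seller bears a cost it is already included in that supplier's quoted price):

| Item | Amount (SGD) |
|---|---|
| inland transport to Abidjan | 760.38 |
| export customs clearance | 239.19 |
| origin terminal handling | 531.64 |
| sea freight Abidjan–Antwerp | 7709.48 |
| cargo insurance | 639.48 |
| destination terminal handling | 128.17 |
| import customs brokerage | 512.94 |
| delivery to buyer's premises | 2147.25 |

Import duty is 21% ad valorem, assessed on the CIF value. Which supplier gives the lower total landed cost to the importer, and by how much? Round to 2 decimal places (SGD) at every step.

Supplier B is cheaper by SGD 4486.00

Supplier A (CIF):
The CIF price already equals the CIF value: 38486.97
Import duty = 38486.97 × 21% = 8082.26
Buyer bears (A): 128.17 + 512.94 + 2147.25 = 2788.36
Landed cost (A) = invoice 38486.97 + 2788.36 + duty 8082.26 = 49357.59
Supplier B (CFR):
CIF value = CFR price + insurance = 34140.05 + 639.48 = 34779.53
Import duty = 34779.53 × 21% = 7303.70
Buyer bears (B): 639.48 + 128.17 + 512.94 + 2147.25 = 3427.84
Landed cost (B) = invoice 34140.05 + 3427.84 + duty 7303.70 = 44871.59
Difference = |49357.59 − 44871.59| = 4486.00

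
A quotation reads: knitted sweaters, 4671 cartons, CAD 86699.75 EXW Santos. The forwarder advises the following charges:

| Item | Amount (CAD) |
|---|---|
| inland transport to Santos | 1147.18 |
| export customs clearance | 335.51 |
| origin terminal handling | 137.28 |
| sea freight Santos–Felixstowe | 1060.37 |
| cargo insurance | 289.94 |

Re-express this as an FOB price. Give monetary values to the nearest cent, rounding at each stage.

Not relevant to the conversion: insurance, freight — on the buyer under both terms; not part of either seller's price.
From EXW to FOB, the seller additionally bears: inland to port, export clearance, origin terminal.
FOB price = 86699.75 + 1147.18 + 335.51 + 137.28 = 88319.72

FOB price: CAD 88319.72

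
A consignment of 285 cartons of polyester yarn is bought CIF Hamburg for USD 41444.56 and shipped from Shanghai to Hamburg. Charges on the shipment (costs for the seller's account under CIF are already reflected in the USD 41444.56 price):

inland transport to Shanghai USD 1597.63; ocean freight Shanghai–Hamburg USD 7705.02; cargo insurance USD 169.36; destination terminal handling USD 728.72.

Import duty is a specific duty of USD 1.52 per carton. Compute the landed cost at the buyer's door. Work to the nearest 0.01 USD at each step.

Total landed cost: USD 42606.48

CIF: the seller pays costs through ocean freight and marine insurance to the destination port.
Already in the invoice (seller's account under CIF): inland to port, freight, insurance — exclude.
The CIF price already equals the CIF value: 41444.56
Import duty = 285 × 1.52 = 433.20
Buyer bears: destination terminal 728.72 + duty 433.20 = 1161.92
Landed cost = invoice 41444.56 + 1161.92 = 42606.48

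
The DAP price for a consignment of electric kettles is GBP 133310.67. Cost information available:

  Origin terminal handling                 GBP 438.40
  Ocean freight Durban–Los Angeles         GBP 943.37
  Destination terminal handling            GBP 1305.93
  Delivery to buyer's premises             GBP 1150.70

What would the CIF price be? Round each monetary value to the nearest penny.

CIF price: GBP 130854.04

Not relevant to the conversion: freight, origin terminal — on the seller under both DAP and CIF; already in the DAP price and stays in the CIF price.
From DAP to CIF, the seller no longer bears: destination terminal, delivery.
CIF price = 133310.67 − 1305.93 − 1150.70 = 130854.04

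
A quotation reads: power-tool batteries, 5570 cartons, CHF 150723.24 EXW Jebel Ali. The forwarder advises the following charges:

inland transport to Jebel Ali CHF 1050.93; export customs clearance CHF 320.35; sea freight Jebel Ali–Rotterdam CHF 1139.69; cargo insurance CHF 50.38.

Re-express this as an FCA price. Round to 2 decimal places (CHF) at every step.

Not relevant to the conversion: freight, insurance — on the buyer under both terms; not part of either seller's price.
From EXW to FCA, the seller additionally bears: inland to port, export clearance.
FCA price = 150723.24 + 1050.93 + 320.35 = 152094.52

FCA price: CHF 152094.52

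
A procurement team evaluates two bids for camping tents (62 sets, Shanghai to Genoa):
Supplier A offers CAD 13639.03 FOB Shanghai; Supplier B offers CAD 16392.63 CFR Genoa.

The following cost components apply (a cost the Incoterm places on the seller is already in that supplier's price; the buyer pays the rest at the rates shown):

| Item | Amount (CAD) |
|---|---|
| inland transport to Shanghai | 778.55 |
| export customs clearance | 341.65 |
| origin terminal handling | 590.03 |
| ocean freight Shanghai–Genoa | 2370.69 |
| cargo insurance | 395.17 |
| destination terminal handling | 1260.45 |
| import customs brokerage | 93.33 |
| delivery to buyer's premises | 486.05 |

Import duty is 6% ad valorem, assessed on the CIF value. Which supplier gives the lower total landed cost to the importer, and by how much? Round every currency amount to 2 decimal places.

Supplier A is cheaper by CAD 405.89

Supplier A (FOB):
CIF value = FOB price + freight + insurance = 13639.03 + 2370.69 + 395.17 = 16404.89
Import duty = 16404.89 × 6% = 984.29
Buyer bears (A): 2370.69 + 395.17 + 1260.45 + 93.33 + 486.05 = 4605.69
Landed cost (A) = invoice 13639.03 + 4605.69 + duty 984.29 = 19229.01
Supplier B (CFR):
CIF value = CFR price + insurance = 16392.63 + 395.17 = 16787.80
Import duty = 16787.80 × 6% = 1007.27
Buyer bears (B): 395.17 + 1260.45 + 93.33 + 486.05 = 2235.00
Landed cost (B) = invoice 16392.63 + 2235.00 + duty 1007.27 = 19634.90
Difference = |19229.01 − 19634.90| = 405.89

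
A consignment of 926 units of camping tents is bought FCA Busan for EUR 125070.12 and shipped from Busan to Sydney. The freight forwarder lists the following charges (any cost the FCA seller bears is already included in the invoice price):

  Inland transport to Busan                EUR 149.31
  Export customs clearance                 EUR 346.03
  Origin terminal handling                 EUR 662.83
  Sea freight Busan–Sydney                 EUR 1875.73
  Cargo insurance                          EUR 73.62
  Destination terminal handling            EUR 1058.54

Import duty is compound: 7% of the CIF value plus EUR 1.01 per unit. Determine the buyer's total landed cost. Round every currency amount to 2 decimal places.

FCA: the seller delivers export-cleared goods to the carrier; the buyer bears costs from that point.
Already in the invoice (seller's account under FCA): inland to port, export clearance — exclude.
CIF value = FCA price + origin terminal + freight + insurance = 125070.12 + 662.83 + 1875.73 + 73.62 = 127682.30
Ad valorem component: 127682.30 × 7% = 8937.76
Specific component: 926 × 1.01 = 935.26
Import duty = 8937.76 + 935.26 = 9873.02
Buyer bears: origin terminal 662.83 + freight 1875.73 + insurance 73.62 + destination terminal 1058.54 + duty 9873.02 = 13543.74
Landed cost = invoice 125070.12 + 13543.74 = 138613.86

Total landed cost: EUR 138613.86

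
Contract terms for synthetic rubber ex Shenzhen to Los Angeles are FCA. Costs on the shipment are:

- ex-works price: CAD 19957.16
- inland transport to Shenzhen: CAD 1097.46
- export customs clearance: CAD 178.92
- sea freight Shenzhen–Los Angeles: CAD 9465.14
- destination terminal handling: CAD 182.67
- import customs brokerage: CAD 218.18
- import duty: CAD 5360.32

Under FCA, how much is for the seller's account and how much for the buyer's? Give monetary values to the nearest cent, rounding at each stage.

Seller: CAD 21233.54; buyer: CAD 15226.31

FCA: the seller delivers export-cleared goods to the carrier; the buyer bears costs from that point.
Seller's account: goods 19957.16 + inland to port 1097.46 + export clearance 178.92 = 21233.54
Buyer's account: freight 9465.14 + destination terminal 182.67 + brokerage 218.18 + duty 5360.32 = 15226.31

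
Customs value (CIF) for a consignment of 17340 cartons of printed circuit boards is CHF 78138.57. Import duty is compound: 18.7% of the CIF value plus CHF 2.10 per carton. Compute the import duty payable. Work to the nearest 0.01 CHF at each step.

Ad valorem component: 78138.57 × 18.7% = 14611.91
Specific component: 17340 × 2.10 = 36414.00
Import duty = 14611.91 + 36414.00 = 51025.91

Import duty: CHF 51025.91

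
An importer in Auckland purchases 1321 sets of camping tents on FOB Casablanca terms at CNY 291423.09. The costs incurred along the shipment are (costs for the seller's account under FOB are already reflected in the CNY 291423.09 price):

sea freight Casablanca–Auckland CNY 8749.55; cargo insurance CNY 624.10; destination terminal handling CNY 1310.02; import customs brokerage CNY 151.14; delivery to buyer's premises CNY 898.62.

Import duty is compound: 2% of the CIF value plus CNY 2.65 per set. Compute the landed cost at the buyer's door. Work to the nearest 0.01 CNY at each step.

Total landed cost: CNY 312673.10

FOB: the seller bears costs until goods are on board at the origin port; the buyer bears freight, insurance and all costs thereafter.
CIF value = FOB price + freight + insurance = 291423.09 + 8749.55 + 624.10 = 300796.74
Ad valorem component: 300796.74 × 2% = 6015.93
Specific component: 1321 × 2.65 = 3500.65
Import duty = 6015.93 + 3500.65 = 9516.58
Buyer bears: freight 8749.55 + insurance 624.10 + destination terminal 1310.02 + brokerage 151.14 + delivery 898.62 + duty 9516.58 = 21250.01
Landed cost = invoice 291423.09 + 21250.01 = 312673.10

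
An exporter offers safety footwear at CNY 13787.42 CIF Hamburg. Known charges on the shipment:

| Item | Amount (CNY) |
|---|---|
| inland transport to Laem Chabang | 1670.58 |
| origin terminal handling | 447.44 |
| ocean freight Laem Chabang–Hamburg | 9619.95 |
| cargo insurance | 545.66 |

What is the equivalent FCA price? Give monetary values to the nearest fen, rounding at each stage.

Not relevant to the conversion: inland to port — on the seller under both CIF and FCA; already in the CIF price and stays in the FCA price.
From CIF to FCA, the seller no longer bears: origin terminal, freight, insurance.
FCA price = 13787.42 − 447.44 − 9619.95 − 545.66 = 3174.37

FCA price: CNY 3174.37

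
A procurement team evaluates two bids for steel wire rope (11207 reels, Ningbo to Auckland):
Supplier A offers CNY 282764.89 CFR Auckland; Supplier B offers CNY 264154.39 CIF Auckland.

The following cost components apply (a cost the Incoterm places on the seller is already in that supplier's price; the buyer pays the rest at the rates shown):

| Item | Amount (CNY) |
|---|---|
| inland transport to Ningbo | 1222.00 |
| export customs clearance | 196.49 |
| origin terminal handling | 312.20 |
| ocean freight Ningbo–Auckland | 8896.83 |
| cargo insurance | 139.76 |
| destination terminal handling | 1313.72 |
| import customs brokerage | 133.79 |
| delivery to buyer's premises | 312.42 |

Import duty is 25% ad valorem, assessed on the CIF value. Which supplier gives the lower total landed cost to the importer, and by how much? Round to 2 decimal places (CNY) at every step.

Supplier B is cheaper by CNY 23437.82

Supplier A (CFR):
CIF value = CFR price + insurance = 282764.89 + 139.76 = 282904.65
Import duty = 282904.65 × 25% = 70726.16
Buyer bears (A): 139.76 + 1313.72 + 133.79 + 312.42 = 1899.69
Landed cost (A) = invoice 282764.89 + 1899.69 + duty 70726.16 = 355390.74
Supplier B (CIF):
The CIF price already equals the CIF value: 264154.39
Import duty = 264154.39 × 25% = 66038.60
Buyer bears (B): 1313.72 + 133.79 + 312.42 = 1759.93
Landed cost (B) = invoice 264154.39 + 1759.93 + duty 66038.60 = 331952.92
Difference = |355390.74 − 331952.92| = 23437.82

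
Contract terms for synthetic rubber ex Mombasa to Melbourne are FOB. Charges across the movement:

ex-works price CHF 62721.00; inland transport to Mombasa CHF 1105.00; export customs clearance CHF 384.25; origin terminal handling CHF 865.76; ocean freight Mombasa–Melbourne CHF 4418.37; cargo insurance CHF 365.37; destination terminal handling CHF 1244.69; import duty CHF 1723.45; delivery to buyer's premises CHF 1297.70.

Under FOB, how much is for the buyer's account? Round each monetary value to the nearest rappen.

FOB: the seller bears costs until goods are on board at the origin port; the buyer bears freight, insurance and all costs thereafter.
Seller's account: goods 62721.00 + inland to port 1105.00 + export clearance 384.25 + origin terminal 865.76 = 65076.01
Buyer's account: freight 4418.37 + insurance 365.37 + destination terminal 1244.69 + duty 1723.45 + delivery 1297.70 = 9049.58

Buyer's account: CHF 9049.58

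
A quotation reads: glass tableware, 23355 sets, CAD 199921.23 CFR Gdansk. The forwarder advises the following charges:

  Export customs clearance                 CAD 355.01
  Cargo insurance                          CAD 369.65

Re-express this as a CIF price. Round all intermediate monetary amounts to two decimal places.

CIF price: CAD 200290.88

Not relevant to the conversion: export clearance — on the seller under both CFR and CIF; already in the CFR price and stays in the CIF price.
From CFR to CIF, the seller additionally bears: insurance.
CIF price = 199921.23 + 369.65 = 200290.88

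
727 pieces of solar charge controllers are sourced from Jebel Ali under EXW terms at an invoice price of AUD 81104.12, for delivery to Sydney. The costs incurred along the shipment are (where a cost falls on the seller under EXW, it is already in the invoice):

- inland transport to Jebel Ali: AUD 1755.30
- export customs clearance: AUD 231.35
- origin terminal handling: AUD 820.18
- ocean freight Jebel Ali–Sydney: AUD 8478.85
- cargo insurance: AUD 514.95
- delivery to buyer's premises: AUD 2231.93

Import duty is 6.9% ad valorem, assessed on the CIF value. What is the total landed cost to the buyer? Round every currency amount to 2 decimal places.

EXW: the seller makes goods available at their premises; the buyer bears all onward costs.
CIF value = EXW price + inland to port + export clearance + origin terminal + freight + insurance = 81104.12 + 1755.30 + 231.35 + 820.18 + 8478.85 + 514.95 = 92904.75
Import duty = 92904.75 × 6.9% = 6410.43
Buyer bears: inland to port 1755.30 + export clearance 231.35 + origin terminal 820.18 + freight 8478.85 + insurance 514.95 + delivery 2231.93 + duty 6410.43 = 20442.99
Landed cost = invoice 81104.12 + 20442.99 = 101547.11

Total landed cost: AUD 101547.11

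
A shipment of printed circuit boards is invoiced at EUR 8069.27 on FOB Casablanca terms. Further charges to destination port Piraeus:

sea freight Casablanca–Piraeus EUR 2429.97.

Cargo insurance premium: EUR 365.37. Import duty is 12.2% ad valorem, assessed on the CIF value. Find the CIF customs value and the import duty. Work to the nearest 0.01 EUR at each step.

CIF = FOB price + freight + insurance
CIF = 8069.27 + 2429.97 + 365.37 = 10864.61
Import duty = 10864.61 × 12.2% = 1325.48

CIF value: EUR 10864.61; import duty: EUR 1325.48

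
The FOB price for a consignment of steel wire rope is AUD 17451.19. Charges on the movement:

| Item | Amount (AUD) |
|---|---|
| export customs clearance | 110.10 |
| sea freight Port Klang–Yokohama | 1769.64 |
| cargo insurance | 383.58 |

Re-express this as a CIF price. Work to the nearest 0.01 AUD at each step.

Not relevant to the conversion: export clearance — on the seller under both FOB and CIF; already in the FOB price and stays in the CIF price.
From FOB to CIF, the seller additionally bears: freight, insurance.
CIF price = 17451.19 + 1769.64 + 383.58 = 19604.41

CIF price: AUD 19604.41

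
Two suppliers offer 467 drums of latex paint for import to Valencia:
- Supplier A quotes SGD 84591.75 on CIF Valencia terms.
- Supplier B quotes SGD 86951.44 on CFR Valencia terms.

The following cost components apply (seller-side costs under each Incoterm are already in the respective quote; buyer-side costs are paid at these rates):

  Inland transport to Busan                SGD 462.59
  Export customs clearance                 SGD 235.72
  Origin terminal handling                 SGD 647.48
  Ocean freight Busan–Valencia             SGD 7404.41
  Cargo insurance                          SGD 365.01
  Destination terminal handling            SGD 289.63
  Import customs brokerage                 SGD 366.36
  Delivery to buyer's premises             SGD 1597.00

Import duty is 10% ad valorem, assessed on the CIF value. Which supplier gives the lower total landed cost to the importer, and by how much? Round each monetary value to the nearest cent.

Supplier A is cheaper by SGD 2997.17

Supplier A (CIF):
The CIF price already equals the CIF value: 84591.75
Import duty = 84591.75 × 10% = 8459.18
Buyer bears (A): 289.63 + 366.36 + 1597.00 = 2252.99
Landed cost (A) = invoice 84591.75 + 2252.99 + duty 8459.18 = 95303.92
Supplier B (CFR):
CIF value = CFR price + insurance = 86951.44 + 365.01 = 87316.45
Import duty = 87316.45 × 10% = 8731.65
Buyer bears (B): 365.01 + 289.63 + 366.36 + 1597.00 = 2618.00
Landed cost (B) = invoice 86951.44 + 2618.00 + duty 8731.65 = 98301.09
Difference = |95303.92 − 98301.09| = 2997.17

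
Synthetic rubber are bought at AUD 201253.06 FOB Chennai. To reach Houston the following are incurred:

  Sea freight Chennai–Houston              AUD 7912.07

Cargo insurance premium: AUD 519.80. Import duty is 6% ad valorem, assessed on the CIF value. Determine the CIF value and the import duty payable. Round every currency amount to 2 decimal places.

CIF value: AUD 209684.93; import duty: AUD 12581.10

CIF = FOB price + freight + insurance
CIF = 201253.06 + 7912.07 + 519.80 = 209684.93
Import duty = 209684.93 × 6% = 12581.10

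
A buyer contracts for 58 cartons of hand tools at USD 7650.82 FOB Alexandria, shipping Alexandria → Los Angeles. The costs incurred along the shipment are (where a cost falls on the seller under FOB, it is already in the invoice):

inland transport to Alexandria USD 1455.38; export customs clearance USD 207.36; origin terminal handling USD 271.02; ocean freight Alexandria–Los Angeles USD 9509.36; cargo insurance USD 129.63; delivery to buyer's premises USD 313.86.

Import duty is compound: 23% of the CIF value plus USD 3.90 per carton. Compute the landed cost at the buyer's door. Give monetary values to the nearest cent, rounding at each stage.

Total landed cost: USD 21806.53

FOB: the seller bears costs until goods are on board at the origin port; the buyer bears freight, insurance and all costs thereafter.
Already in the invoice (seller's account under FOB): inland to port, export clearance, origin terminal — exclude.
CIF value = FOB price + freight + insurance = 7650.82 + 9509.36 + 129.63 = 17289.81
Ad valorem component: 17289.81 × 23% = 3976.66
Specific component: 58 × 3.90 = 226.20
Import duty = 3976.66 + 226.20 = 4202.86
Buyer bears: freight 9509.36 + insurance 129.63 + delivery 313.86 + duty 4202.86 = 14155.71
Landed cost = invoice 7650.82 + 14155.71 = 21806.53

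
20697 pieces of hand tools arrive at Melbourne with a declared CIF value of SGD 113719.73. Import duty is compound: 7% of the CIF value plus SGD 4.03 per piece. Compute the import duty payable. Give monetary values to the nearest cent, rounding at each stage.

Ad valorem component: 113719.73 × 7% = 7960.38
Specific component: 20697 × 4.03 = 83408.91
Import duty = 7960.38 + 83408.91 = 91369.29

Import duty: SGD 91369.29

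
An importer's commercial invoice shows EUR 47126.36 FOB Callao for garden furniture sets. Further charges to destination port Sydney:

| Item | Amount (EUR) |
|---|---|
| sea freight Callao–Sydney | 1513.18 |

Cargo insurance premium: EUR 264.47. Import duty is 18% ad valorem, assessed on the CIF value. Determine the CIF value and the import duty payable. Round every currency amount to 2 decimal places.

CIF value: EUR 48904.01; import duty: EUR 8802.72

CIF = FOB price + freight + insurance
CIF = 47126.36 + 1513.18 + 264.47 = 48904.01
Import duty = 48904.01 × 18% = 8802.72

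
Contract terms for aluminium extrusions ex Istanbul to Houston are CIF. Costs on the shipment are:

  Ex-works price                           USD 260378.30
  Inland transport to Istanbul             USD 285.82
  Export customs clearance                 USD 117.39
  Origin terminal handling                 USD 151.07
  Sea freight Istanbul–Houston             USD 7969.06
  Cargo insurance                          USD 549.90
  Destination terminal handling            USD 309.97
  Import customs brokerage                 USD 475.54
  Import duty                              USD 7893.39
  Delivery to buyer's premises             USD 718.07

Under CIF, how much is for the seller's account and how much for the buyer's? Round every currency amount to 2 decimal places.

Seller: USD 269451.54; buyer: USD 9396.97

CIF: the seller pays costs through ocean freight and marine insurance to the destination port.
Seller's account: goods 260378.30 + inland to port 285.82 + export clearance 117.39 + origin terminal 151.07 + freight 7969.06 + insurance 549.90 = 269451.54
Buyer's account: destination terminal 309.97 + brokerage 475.54 + duty 7893.39 + delivery 718.07 = 9396.97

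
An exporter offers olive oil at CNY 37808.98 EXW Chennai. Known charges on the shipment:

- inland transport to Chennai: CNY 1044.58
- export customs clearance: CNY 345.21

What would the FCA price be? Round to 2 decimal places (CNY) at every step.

From EXW to FCA, the seller additionally bears: inland to port, export clearance.
FCA price = 37808.98 + 1044.58 + 345.21 = 39198.77

FCA price: CNY 39198.77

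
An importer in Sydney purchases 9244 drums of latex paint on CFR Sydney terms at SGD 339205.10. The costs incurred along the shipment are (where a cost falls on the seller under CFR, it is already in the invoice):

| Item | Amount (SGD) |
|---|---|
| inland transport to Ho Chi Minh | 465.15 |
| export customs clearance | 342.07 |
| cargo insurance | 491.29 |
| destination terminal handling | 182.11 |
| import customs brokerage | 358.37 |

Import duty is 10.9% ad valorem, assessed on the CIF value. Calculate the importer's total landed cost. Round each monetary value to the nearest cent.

CFR: the seller pays costs through ocean freight to the destination port, but not insurance.
Already in the invoice (seller's account under CFR): inland to port, export clearance — exclude.
CIF value = CFR price + insurance = 339205.10 + 491.29 = 339696.39
Import duty = 339696.39 × 10.9% = 37026.91
Buyer bears: insurance 491.29 + destination terminal 182.11 + brokerage 358.37 + duty 37026.91 = 38058.68
Landed cost = invoice 339205.10 + 38058.68 = 377263.78

Total landed cost: SGD 377263.78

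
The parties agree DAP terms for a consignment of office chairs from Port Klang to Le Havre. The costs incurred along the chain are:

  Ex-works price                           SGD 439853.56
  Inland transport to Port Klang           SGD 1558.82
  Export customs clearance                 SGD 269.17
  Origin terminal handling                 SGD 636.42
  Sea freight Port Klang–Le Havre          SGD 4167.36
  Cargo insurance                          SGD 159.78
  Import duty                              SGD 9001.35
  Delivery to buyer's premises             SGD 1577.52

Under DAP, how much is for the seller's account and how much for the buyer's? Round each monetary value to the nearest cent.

Seller: SGD 448222.63; buyer: SGD 9001.35

DAP: the seller bears all costs to the named destination except import duty and clearance.
Seller's account: goods 439853.56 + inland to port 1558.82 + export clearance 269.17 + origin terminal 636.42 + freight 4167.36 + insurance 159.78 + delivery 1577.52 = 448222.63
Buyer's account: duty 9001.35 = 9001.35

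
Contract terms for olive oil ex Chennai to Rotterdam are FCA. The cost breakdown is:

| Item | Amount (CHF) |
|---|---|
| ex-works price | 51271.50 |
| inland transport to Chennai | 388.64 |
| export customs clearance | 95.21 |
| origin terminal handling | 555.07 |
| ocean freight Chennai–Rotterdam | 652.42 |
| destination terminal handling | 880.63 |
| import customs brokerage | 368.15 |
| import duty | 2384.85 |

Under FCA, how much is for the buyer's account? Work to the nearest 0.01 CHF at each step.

Buyer's account: CHF 4841.12

FCA: the seller delivers export-cleared goods to the carrier; the buyer bears costs from that point.
Seller's account: goods 51271.50 + inland to port 388.64 + export clearance 95.21 = 51755.35
Buyer's account: origin terminal 555.07 + freight 652.42 + destination terminal 880.63 + brokerage 368.15 + duty 2384.85 = 4841.12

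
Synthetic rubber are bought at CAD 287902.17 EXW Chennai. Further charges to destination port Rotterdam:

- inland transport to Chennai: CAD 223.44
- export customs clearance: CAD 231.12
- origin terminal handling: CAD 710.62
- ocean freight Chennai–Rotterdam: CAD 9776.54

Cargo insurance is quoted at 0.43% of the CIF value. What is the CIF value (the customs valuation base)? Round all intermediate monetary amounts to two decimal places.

CIF value: CAD 300134.47

Let C be the CIF value. C = EXW price + pre-shipment costs + freight + 0.43% × C
C − 0.43% × C = 287902.17 + 223.44 + 231.12 + 710.62 + 9776.54
0.9957 × C = 298843.89
C = 298843.89 / 0.9957 = 300134.47
Insurance premium = 0.43% × 300134.47 = 1290.58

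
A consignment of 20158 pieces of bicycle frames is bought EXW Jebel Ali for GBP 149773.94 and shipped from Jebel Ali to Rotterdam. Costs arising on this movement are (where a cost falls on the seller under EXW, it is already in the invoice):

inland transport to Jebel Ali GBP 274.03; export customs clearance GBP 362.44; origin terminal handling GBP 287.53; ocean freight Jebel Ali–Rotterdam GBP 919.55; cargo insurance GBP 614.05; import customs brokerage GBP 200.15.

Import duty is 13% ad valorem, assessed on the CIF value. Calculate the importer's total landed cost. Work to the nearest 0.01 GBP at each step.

Total landed cost: GBP 172221.79

EXW: the seller makes goods available at their premises; the buyer bears all onward costs.
CIF value = EXW price + inland to port + export clearance + origin terminal + freight + insurance = 149773.94 + 274.03 + 362.44 + 287.53 + 919.55 + 614.05 = 152231.54
Import duty = 152231.54 × 13% = 19790.10
Buyer bears: inland to port 274.03 + export clearance 362.44 + origin terminal 287.53 + freight 919.55 + insurance 614.05 + brokerage 200.15 + duty 19790.10 = 22447.85
Landed cost = invoice 149773.94 + 22447.85 = 172221.79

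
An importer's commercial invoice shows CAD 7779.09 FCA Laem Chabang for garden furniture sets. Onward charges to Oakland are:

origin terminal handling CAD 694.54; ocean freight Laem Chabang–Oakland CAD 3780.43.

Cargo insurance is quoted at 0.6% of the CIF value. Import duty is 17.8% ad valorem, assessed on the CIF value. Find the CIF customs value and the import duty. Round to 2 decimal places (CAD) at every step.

CIF value: CAD 12328.03; import duty: CAD 2194.39

Let C be the CIF value. C = FCA price + pre-shipment costs + freight + 0.6% × C
C − 0.6% × C = 7779.09 + 694.54 + 3780.43
0.994 × C = 12254.06
C = 12254.06 / 0.994 = 12328.03
Insurance premium = 0.6% × 12328.03 = 73.97
Import duty = 12328.03 × 17.8% = 2194.39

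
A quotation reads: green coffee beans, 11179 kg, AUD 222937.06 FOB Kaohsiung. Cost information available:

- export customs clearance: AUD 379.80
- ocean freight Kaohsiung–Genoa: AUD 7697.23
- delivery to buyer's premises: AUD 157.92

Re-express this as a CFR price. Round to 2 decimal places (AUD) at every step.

Not relevant to the conversion: export clearance — on the seller under both FOB and CFR; already in the FOB price and stays in the CFR price. delivery — on the buyer under both terms; not part of either seller's price.
From FOB to CFR, the seller additionally bears: freight.
CFR price = 222937.06 + 7697.23 = 230634.29

CFR price: AUD 230634.29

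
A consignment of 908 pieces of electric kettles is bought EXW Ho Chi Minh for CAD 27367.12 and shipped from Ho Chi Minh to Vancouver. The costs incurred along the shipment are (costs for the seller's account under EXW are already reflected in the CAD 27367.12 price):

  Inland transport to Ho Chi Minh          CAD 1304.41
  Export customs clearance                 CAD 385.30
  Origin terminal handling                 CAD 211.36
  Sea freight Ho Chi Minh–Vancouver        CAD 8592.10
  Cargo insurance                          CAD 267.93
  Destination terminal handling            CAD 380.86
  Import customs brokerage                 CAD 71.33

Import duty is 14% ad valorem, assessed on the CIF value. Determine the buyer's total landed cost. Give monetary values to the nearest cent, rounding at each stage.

EXW: the seller makes goods available at their premises; the buyer bears all onward costs.
CIF value = EXW price + inland to port + export clearance + origin terminal + freight + insurance = 27367.12 + 1304.41 + 385.30 + 211.36 + 8592.10 + 267.93 = 38128.22
Import duty = 38128.22 × 14% = 5337.95
Buyer bears: inland to port 1304.41 + export clearance 385.30 + origin terminal 211.36 + freight 8592.10 + insurance 267.93 + destination terminal 380.86 + brokerage 71.33 + duty 5337.95 = 16551.24
Landed cost = invoice 27367.12 + 16551.24 = 43918.36

Total landed cost: CAD 43918.36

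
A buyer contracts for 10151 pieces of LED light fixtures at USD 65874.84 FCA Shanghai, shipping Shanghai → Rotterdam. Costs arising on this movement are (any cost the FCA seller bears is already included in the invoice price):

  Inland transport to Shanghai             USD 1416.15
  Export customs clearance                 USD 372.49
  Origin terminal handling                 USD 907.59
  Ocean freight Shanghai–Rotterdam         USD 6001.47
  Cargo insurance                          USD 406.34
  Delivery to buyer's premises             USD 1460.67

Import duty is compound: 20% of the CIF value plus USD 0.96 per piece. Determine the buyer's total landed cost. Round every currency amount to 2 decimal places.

Total landed cost: USD 99033.92

FCA: the seller delivers export-cleared goods to the carrier; the buyer bears costs from that point.
Already in the invoice (seller's account under FCA): inland to port, export clearance — exclude.
CIF value = FCA price + origin terminal + freight + insurance = 65874.84 + 907.59 + 6001.47 + 406.34 = 73190.24
Ad valorem component: 73190.24 × 20% = 14638.05
Specific component: 10151 × 0.96 = 9744.96
Import duty = 14638.05 + 9744.96 = 24383.01
Buyer bears: origin terminal 907.59 + freight 6001.47 + insurance 406.34 + delivery 1460.67 + duty 24383.01 = 33159.08
Landed cost = invoice 65874.84 + 33159.08 = 99033.92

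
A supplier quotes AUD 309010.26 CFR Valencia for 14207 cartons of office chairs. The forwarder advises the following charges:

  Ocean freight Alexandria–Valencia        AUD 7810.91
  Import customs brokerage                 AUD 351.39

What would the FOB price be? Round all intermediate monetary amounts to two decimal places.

Not relevant to the conversion: brokerage — on the buyer under both terms; not part of either seller's price.
From CFR to FOB, the seller no longer bears: freight.
FOB price = 309010.26 − 7810.91 = 301199.35

FOB price: AUD 301199.35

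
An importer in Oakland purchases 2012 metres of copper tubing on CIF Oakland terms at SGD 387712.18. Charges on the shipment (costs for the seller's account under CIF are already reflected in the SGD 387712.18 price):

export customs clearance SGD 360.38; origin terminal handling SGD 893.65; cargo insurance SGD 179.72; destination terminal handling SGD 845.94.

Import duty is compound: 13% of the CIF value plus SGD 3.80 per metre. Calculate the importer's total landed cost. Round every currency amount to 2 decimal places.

Total landed cost: SGD 446606.30

CIF: the seller pays costs through ocean freight and marine insurance to the destination port.
Already in the invoice (seller's account under CIF): export clearance, origin terminal, insurance — exclude.
The CIF price already equals the CIF value: 387712.18
Ad valorem component: 387712.18 × 13% = 50402.58
Specific component: 2012 × 3.80 = 7645.60
Import duty = 50402.58 + 7645.60 = 58048.18
Buyer bears: destination terminal 845.94 + duty 58048.18 = 58894.12
Landed cost = invoice 387712.18 + 58894.12 = 446606.30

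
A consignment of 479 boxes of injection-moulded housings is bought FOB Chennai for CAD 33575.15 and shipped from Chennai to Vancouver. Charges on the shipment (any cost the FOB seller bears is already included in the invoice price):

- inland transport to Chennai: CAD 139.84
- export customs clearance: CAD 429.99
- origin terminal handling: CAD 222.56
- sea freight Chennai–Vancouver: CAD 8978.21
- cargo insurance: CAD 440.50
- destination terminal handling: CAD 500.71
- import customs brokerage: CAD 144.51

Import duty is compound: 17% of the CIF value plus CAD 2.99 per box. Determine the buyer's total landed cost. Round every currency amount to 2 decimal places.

Total landed cost: CAD 52380.25

FOB: the seller bears costs until goods are on board at the origin port; the buyer bears freight, insurance and all costs thereafter.
Already in the invoice (seller's account under FOB): inland to port, export clearance, origin terminal — exclude.
CIF value = FOB price + freight + insurance = 33575.15 + 8978.21 + 440.50 = 42993.86
Ad valorem component: 42993.86 × 17% = 7308.96
Specific component: 479 × 2.99 = 1432.21
Import duty = 7308.96 + 1432.21 = 8741.17
Buyer bears: freight 8978.21 + insurance 440.50 + destination terminal 500.71 + brokerage 144.51 + duty 8741.17 = 18805.10
Landed cost = invoice 33575.15 + 18805.10 = 52380.25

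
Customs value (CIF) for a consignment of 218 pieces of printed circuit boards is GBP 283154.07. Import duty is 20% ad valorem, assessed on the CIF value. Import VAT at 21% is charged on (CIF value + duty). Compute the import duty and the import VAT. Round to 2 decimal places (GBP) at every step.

Import duty = 283154.07 × 20% = 56630.81
VAT base = CIF + duty = 283154.07 + 56630.81 = 339784.88
Import VAT = 339784.88 × 21% = 71354.82

Import duty: GBP 56630.81; import VAT: GBP 71354.82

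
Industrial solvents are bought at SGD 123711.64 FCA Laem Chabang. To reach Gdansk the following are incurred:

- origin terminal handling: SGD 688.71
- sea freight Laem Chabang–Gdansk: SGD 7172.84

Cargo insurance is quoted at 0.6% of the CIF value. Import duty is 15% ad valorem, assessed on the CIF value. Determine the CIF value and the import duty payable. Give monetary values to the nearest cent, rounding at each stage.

Let C be the CIF value. C = FCA price + pre-shipment costs + freight + 0.6% × C
C − 0.6% × C = 123711.64 + 688.71 + 7172.84
0.994 × C = 131573.19
C = 131573.19 / 0.994 = 132367.39
Insurance premium = 0.6% × 132367.39 = 794.20
Import duty = 132367.39 × 15% = 19855.11

CIF value: SGD 132367.39; import duty: SGD 19855.11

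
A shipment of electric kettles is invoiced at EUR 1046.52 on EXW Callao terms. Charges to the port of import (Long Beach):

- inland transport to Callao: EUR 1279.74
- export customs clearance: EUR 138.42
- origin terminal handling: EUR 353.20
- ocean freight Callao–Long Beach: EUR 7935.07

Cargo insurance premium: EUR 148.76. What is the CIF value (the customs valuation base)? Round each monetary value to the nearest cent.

CIF = EXW price + pre-shipment costs + freight + insurance
CIF = 1046.52 + 1279.74 + 138.42 + 353.20 + 7935.07 + 148.76 = 10901.71

CIF value: EUR 10901.71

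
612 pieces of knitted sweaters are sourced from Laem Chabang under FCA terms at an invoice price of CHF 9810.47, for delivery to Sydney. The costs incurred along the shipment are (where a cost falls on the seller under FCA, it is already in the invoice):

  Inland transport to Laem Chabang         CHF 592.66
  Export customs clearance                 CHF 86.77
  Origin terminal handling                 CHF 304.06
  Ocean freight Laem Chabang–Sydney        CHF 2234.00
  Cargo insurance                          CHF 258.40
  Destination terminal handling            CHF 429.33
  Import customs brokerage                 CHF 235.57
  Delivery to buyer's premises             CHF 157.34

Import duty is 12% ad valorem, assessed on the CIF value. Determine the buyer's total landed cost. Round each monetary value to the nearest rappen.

FCA: the seller delivers export-cleared goods to the carrier; the buyer bears costs from that point.
Already in the invoice (seller's account under FCA): inland to port, export clearance — exclude.
CIF value = FCA price + origin terminal + freight + insurance = 9810.47 + 304.06 + 2234.00 + 258.40 = 12606.93
Import duty = 12606.93 × 12% = 1512.83
Buyer bears: origin terminal 304.06 + freight 2234.00 + insurance 258.40 + destination terminal 429.33 + brokerage 235.57 + delivery 157.34 + duty 1512.83 = 5131.53
Landed cost = invoice 9810.47 + 5131.53 = 14942.00

Total landed cost: CHF 14942.00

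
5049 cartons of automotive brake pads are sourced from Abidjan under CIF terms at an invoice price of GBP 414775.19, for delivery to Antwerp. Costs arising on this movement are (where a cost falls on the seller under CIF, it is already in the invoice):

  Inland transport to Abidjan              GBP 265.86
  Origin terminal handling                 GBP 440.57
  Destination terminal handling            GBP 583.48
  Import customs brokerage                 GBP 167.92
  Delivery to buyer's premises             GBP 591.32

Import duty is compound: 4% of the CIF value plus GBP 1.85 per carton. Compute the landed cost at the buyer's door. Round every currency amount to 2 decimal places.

CIF: the seller pays costs through ocean freight and marine insurance to the destination port.
Already in the invoice (seller's account under CIF): inland to port, origin terminal — exclude.
The CIF price already equals the CIF value: 414775.19
Ad valorem component: 414775.19 × 4% = 16591.01
Specific component: 5049 × 1.85 = 9340.65
Import duty = 16591.01 + 9340.65 = 25931.66
Buyer bears: destination terminal 583.48 + brokerage 167.92 + delivery 591.32 + duty 25931.66 = 27274.38
Landed cost = invoice 414775.19 + 27274.38 = 442049.57

Total landed cost: GBP 442049.57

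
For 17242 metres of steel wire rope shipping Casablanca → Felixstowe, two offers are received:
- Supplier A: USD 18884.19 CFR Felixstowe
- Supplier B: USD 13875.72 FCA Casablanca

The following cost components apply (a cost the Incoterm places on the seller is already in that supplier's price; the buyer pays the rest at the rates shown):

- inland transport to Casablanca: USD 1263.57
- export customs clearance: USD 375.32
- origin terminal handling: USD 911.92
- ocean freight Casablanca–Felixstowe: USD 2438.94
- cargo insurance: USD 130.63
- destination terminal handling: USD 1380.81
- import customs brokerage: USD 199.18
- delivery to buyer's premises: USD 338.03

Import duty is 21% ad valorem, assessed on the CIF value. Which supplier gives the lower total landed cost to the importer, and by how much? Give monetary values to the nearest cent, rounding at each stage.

Supplier A (CFR):
CIF value = CFR price + insurance = 18884.19 + 130.63 = 19014.82
Import duty = 19014.82 × 21% = 3993.11
Buyer bears (A): 130.63 + 1380.81 + 199.18 + 338.03 = 2048.65
Landed cost (A) = invoice 18884.19 + 2048.65 + duty 3993.11 = 24925.95
Supplier B (FCA):
CIF value = FCA price + origin terminal + freight + insurance = 13875.72 + 911.92 + 2438.94 + 130.63 = 17357.21
Import duty = 17357.21 × 21% = 3645.01
Buyer bears (B): 911.92 + 2438.94 + 130.63 + 1380.81 + 199.18 + 338.03 = 5399.51
Landed cost (B) = invoice 13875.72 + 5399.51 + duty 3645.01 = 22920.24
Difference = |24925.95 − 22920.24| = 2005.71

Supplier B is cheaper by USD 2005.71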